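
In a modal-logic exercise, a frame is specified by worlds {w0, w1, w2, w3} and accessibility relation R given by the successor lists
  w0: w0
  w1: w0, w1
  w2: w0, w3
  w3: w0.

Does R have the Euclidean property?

No

Euclidean: no — w2 R w0 and w2 R w3, but not w0 R w3.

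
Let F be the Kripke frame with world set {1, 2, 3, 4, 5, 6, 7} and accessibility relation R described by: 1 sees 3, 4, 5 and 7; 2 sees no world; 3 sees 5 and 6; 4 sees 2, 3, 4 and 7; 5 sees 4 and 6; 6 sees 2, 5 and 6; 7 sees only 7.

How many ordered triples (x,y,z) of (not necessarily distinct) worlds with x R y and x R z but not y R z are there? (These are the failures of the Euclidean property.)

Enumerating: (1,3,3), (1,3,4), (1,3,7), (1,4,5), (1,5,3), (1,5,5), (1,5,7), (1,7,3), (1,7,4), (1,7,5), (3,5,5), (4,2,2), … and 17 more.
Total: 29.

29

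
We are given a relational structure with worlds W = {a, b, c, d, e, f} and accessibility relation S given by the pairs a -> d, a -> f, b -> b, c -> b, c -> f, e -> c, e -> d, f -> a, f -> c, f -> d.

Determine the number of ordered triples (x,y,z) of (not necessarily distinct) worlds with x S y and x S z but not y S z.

18

Enumerating: (a,d,d), (a,d,f), (a,f,f), (c,b,f), (c,f,b), (c,f,f), (e,c,c), (e,c,d), (e,d,c), (e,d,d), (f,a,a), (f,a,c), (f,c,a), (f,c,c), (f,c,d), (f,d,a), (f,d,c), (f,d,d).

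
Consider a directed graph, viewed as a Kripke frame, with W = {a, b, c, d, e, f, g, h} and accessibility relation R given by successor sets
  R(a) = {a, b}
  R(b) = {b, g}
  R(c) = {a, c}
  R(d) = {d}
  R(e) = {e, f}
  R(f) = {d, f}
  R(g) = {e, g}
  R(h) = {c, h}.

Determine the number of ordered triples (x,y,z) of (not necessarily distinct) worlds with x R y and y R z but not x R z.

Enumerating: (a,b,g), (b,g,e), (c,a,b), (e,f,d), (g,e,f), (h,c,a).

6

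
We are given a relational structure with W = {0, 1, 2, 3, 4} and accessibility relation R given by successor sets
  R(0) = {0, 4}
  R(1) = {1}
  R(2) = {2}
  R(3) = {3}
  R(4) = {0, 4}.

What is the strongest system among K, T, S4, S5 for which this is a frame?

S5

Reflexive (axiom T): yes — every world is R-related to itself.
Transitive (axiom 4): yes — every two-step R-path is closed by a direct edge.
Euclidean (axiom 5): yes — any two successors of a common world are R-related.
So F validates K, T, S4, S5. The strongest is S5.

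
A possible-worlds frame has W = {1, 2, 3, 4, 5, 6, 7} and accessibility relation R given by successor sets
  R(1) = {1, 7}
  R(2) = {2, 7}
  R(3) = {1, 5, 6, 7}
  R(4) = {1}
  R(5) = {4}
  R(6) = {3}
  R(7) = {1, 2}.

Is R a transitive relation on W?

No

Transitive: no — 1 R 7 and 7 R 2, but not 1 R 2.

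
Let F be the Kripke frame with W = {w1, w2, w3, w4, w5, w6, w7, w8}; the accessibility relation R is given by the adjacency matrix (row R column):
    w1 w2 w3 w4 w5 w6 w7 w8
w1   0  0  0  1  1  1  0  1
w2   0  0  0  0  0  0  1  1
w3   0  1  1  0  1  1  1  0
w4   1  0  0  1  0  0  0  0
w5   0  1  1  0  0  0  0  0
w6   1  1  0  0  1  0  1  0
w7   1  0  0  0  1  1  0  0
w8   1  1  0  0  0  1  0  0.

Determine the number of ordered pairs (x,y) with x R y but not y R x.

11

Enumerating: (w1,w5), (w2,w7), (w3,w2), (w3,w6), (w3,w7), (w5,w2), (w6,w2), (w6,w5), (w7,w1), (w7,w5), (w8,w6).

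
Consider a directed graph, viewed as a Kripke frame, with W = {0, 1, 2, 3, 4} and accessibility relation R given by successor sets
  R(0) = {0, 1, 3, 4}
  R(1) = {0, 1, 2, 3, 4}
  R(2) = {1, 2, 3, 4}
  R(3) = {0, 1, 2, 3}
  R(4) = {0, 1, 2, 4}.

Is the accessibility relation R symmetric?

Symmetric: yes — every pair in R has its reverse in R.

Yes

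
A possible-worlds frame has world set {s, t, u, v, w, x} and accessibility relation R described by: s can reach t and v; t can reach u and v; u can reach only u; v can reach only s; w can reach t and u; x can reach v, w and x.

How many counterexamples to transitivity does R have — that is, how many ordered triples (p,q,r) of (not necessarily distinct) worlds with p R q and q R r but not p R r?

9

Enumerating: (s,t,u), (s,v,s), (t,v,s), (v,s,t), (v,s,v), (w,t,v), (x,v,s), (x,w,t), (x,w,u).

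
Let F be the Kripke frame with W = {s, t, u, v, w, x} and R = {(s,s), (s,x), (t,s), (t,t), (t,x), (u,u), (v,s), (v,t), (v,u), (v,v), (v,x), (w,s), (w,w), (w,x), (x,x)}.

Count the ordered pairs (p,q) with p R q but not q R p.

Enumerating: (s,x), (t,s), (t,x), (v,s), (v,t), (v,u), (v,x), (w,s), (w,x).

9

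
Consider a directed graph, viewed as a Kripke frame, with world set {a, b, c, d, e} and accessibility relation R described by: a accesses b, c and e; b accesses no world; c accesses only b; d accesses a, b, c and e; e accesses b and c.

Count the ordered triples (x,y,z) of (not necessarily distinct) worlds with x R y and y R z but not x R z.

R is transitive; there are no such tuples.

0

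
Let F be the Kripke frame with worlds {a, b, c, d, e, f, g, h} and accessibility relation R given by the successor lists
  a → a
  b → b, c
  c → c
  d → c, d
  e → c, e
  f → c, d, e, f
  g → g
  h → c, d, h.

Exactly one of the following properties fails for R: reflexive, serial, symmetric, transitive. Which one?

symmetric

Reflexive: yes — every world is R-related to itself.
Serial: yes — every world has a successor (e.g. a R a).
Symmetric: no — b R c but not c R b.
Transitive: yes — every two-step R-path is closed by a direct edge.
Only symmetric fails.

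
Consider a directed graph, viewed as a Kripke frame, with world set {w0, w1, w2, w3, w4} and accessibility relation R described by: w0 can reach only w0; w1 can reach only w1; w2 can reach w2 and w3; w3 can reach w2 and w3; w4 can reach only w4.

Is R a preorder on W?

Reflexive: yes — every world is R-related to itself.
Transitive: yes — every two-step R-path is closed by a direct edge.
So R is a preorder.

Yes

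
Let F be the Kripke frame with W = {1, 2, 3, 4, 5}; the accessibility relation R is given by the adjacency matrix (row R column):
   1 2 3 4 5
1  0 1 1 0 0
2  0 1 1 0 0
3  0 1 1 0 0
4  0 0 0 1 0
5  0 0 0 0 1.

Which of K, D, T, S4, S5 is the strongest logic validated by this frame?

D

Serial (axiom D): yes — every world has a successor (e.g. 1 R 2).
Reflexive (axiom T): no — 1 is not related to itself.
Transitive (axiom 4): yes — every two-step R-path is closed by a direct edge.
Euclidean (axiom 5): yes — any two successors of a common world are R-related.
So F validates K, D; T would additionally require R to be reflexive. The strongest is D.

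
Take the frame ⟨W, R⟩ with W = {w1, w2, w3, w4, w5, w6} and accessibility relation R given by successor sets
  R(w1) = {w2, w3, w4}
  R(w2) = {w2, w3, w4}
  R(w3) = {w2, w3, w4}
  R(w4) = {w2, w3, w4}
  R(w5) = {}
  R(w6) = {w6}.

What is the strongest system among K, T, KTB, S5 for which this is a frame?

Reflexive (axiom T): no — w1 is not related to itself.
Symmetric (axiom B): no — w1 R w2 but not w2 R w1.
Euclidean (axiom 5): yes — any two successors of a common world are R-related.
So F validates K; T would additionally require R to be reflexive. The strongest is K.

K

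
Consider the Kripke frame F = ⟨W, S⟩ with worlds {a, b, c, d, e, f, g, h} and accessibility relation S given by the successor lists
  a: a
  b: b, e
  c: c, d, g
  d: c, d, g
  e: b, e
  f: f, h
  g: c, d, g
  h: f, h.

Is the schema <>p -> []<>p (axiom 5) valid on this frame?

Yes

The schema 5 characterises exactly the Euclidean frames.
Euclidean: yes — any two successors of a common world are S-related.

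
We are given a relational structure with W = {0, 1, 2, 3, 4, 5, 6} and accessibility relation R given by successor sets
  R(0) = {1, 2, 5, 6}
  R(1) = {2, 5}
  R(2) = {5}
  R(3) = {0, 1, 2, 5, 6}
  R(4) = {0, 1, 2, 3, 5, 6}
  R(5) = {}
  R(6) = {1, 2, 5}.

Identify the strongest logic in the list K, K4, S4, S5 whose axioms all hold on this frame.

Transitive (axiom 4): yes — every two-step R-path is closed by a direct edge.
Reflexive (axiom T): no — 0 is not related to itself.
Euclidean (axiom 5): no — 0 R 1 and 0 R 6, but not 1 R 6.
So F validates K, K4; S4 would additionally require R to be reflexive. The strongest is K4.

K4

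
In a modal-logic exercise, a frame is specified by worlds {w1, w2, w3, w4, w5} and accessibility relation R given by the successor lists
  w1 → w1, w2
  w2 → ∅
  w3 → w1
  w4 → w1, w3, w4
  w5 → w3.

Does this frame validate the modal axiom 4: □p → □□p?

Axiom 4 corresponds to the accessibility relation being transitive.
Transitive: no — w3 R w1 and w1 R w2, but not w3 R w2.

No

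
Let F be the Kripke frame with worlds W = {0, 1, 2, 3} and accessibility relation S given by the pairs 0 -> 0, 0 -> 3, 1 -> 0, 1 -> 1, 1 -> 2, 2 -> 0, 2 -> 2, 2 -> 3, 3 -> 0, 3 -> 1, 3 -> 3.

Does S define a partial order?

Reflexive: yes — every world is S-related to itself.
Transitive: no — 0 S 3 and 3 S 1, but not 0 S 1.
Antisymmetric: no — 0 S 3 and 3 S 0 with 0 ≠ 3.
So S is not a partial order.

No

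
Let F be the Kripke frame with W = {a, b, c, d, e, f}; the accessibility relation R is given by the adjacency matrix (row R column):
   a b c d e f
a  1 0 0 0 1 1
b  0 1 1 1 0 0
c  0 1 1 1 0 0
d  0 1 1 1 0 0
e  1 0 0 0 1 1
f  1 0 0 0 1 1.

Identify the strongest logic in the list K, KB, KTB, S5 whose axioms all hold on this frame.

Symmetric (axiom B): yes — every pair in R has its reverse in R.
Reflexive (axiom T): yes — every world is R-related to itself.
Euclidean (axiom 5): yes — any two successors of a common world are R-related.
So F validates K, KB, KTB, S5. The strongest is S5.

S5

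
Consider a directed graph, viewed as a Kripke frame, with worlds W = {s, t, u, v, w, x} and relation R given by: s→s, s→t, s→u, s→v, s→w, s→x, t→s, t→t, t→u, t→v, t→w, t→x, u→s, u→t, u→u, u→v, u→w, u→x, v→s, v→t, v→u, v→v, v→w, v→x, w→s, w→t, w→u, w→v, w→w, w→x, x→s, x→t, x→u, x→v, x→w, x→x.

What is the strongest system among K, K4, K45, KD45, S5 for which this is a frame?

S5

Transitive (axiom 4): yes — every two-step R-path is closed by a direct edge.
Euclidean (axiom 5): yes — any two successors of a common world are R-related.
Serial (axiom D): yes — every world has a successor (e.g. s R s).
Reflexive (axiom T): yes — every world is R-related to itself.
So F validates K, K4, K45, KD45, S5. The strongest is S5.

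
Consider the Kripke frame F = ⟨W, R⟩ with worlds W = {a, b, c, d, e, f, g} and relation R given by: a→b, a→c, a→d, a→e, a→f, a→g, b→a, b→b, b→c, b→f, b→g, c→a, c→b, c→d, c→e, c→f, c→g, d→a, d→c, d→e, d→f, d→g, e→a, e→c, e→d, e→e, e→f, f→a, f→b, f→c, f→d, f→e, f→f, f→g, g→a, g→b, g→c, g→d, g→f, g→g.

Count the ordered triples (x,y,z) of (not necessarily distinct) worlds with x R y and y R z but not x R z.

Enumerating: (a,b,a), (a,c,a), (a,d,a), (a,e,a), (a,f,a), (a,g,a), (b,a,d), (b,a,e), (b,c,d), (b,c,e), (b,f,d), (b,f,e), … and 27 more.
Total: 39.

39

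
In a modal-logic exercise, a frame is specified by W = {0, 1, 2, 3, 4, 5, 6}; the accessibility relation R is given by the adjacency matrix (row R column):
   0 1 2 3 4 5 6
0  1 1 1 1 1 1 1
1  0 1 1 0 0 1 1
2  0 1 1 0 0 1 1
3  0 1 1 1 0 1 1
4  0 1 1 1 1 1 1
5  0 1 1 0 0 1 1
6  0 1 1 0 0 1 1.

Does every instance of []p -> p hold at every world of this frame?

By correspondence theory, T is valid on a frame iff R is reflexive.
Reflexive: yes — every world is R-related to itself.

Yes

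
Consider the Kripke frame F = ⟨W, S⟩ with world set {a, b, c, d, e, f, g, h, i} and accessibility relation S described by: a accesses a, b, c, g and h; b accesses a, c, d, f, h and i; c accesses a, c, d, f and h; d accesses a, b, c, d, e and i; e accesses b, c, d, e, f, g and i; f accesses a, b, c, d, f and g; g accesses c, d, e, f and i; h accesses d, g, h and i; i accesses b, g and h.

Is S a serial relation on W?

Serial: yes — every world has a successor (e.g. a S a).

Yes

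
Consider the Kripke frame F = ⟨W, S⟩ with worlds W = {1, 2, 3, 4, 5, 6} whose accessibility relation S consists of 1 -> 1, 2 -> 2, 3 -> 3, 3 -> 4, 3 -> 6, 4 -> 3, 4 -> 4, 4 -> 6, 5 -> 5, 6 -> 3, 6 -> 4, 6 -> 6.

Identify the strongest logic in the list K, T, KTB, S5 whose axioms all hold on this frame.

Reflexive (axiom T): yes — every world is S-related to itself.
Symmetric (axiom B): yes — every pair in S has its reverse in S.
Euclidean (axiom 5): yes — any two successors of a common world are S-related.
So F validates K, T, KTB, S5. The strongest is S5.

S5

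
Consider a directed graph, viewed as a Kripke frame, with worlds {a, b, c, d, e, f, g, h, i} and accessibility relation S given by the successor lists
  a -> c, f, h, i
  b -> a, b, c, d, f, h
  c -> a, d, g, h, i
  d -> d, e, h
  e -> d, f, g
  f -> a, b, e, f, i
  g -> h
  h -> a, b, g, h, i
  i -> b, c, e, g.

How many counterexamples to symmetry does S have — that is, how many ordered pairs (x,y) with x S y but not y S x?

14

Enumerating: (a,i), (b,a), (b,c), (b,d), (c,d), (c,g), (c,h), (d,h), (e,g), (f,i), (h,i), (i,b), (i,e), (i,g).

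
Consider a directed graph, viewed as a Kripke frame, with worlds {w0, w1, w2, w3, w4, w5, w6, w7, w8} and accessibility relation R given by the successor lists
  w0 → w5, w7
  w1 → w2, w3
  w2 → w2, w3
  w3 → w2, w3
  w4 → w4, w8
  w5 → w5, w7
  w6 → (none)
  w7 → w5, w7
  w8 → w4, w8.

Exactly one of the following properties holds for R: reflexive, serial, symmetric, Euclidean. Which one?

Reflexive: no — w0 is not related to itself.
Serial: no — w6 has no R-successor.
Symmetric: no — w0 R w5 but not w5 R w0.
Euclidean: yes — any two successors of a common world are R-related.
Only Euclidean holds.

Euclidean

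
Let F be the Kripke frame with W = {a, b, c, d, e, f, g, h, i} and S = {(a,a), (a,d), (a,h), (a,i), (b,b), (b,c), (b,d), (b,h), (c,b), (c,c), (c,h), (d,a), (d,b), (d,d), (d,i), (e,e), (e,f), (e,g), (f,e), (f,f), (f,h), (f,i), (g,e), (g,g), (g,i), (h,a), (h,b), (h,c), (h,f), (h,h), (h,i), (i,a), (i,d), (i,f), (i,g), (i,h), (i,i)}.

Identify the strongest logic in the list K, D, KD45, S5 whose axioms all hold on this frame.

D

Serial (axiom D): yes — every world has a successor (e.g. a S a).
Euclidean (axiom 5): no — a S d and a S h, but not d S h.
Transitive (axiom 4): no — a S d and d S b, but not a S b.
Reflexive (axiom T): yes — every world is S-related to itself.
So F validates K, D; KD45 would additionally require S to be Euclidean and transitive. The strongest is D.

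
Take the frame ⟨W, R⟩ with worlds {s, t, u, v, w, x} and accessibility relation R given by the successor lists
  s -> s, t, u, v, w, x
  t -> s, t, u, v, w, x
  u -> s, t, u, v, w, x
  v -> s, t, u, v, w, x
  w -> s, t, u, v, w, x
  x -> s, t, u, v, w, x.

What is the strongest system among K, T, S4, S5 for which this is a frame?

S5

Reflexive (axiom T): yes — every world is R-related to itself.
Transitive (axiom 4): yes — every two-step R-path is closed by a direct edge.
Euclidean (axiom 5): yes — any two successors of a common world are R-related.
So F validates K, T, S4, S5. The strongest is S5.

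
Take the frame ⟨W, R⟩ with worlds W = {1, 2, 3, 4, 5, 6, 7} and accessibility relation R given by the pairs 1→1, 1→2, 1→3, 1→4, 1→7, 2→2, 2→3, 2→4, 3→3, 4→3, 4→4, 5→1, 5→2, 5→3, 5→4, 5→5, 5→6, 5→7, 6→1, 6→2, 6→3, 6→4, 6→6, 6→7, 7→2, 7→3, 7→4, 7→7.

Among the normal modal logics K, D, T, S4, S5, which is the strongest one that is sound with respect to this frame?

Serial (axiom D): yes — every world has a successor (e.g. 1 R 1).
Reflexive (axiom T): yes — every world is R-related to itself.
Transitive (axiom 4): yes — every two-step R-path is closed by a direct edge.
Euclidean (axiom 5): no — 1 R 2 and 1 R 7, but not 2 R 7.
So F validates K, D, T, S4; S5 would additionally require R to be Euclidean. The strongest is S4.

S4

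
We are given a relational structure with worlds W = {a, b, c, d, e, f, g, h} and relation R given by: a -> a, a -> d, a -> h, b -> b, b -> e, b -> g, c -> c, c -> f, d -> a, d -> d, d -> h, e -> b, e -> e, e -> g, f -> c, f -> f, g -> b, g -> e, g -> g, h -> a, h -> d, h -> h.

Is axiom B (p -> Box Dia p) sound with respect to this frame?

By correspondence theory, B is valid on a frame iff R is symmetric.
Symmetric: yes — every pair in R has its reverse in R.

Yes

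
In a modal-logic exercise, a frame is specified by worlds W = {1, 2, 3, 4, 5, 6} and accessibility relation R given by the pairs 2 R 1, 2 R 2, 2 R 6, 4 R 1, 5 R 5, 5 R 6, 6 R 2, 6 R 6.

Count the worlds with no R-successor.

Enumerating: 1, 3.

2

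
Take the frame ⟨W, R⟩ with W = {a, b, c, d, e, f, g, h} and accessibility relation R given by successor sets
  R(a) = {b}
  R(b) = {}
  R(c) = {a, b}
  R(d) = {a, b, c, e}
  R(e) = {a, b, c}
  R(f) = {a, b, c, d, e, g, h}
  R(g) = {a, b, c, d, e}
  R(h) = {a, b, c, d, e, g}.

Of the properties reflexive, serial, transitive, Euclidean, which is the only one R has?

Reflexive: no — a is not related to itself.
Serial: no — b has no R-successor.
Transitive: yes — every two-step R-path is closed by a direct edge.
Euclidean: no — c R b and c R a, but not b R a.
Only transitive holds.

transitive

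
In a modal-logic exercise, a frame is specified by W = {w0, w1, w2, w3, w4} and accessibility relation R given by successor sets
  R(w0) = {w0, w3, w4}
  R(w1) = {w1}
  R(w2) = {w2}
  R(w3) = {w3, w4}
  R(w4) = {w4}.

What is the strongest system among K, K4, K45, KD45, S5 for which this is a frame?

K4

Transitive (axiom 4): yes — every two-step R-path is closed by a direct edge.
Euclidean (axiom 5): no — w0 R w4 and w0 R w3, but not w4 R w3.
Serial (axiom D): yes — every world has a successor (e.g. w0 R w0).
Reflexive (axiom T): yes — every world is R-related to itself.
So F validates K, K4; K45 would additionally require R to be Euclidean. The strongest is K4.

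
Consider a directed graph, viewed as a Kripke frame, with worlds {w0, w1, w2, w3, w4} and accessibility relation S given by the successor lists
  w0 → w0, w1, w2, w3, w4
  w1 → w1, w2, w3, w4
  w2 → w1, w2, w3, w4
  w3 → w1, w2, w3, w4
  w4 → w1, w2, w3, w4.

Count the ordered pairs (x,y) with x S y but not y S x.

Enumerating: (w0,w1), (w0,w2), (w0,w3), (w0,w4).

4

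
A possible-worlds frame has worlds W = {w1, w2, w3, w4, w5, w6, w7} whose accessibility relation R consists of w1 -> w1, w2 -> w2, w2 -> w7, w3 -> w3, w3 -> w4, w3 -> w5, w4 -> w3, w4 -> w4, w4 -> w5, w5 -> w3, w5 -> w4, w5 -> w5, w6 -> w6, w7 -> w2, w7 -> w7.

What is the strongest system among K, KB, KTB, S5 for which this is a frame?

S5

Symmetric (axiom B): yes — every pair in R has its reverse in R.
Reflexive (axiom T): yes — every world is R-related to itself.
Euclidean (axiom 5): yes — any two successors of a common world are R-related.
So F validates K, KB, KTB, S5. The strongest is S5.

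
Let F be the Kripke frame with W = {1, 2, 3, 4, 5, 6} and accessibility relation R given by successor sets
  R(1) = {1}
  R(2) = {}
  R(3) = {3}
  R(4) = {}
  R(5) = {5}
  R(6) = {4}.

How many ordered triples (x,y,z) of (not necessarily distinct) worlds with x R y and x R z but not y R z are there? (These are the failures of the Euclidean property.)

1

Enumerating: (6,4,4).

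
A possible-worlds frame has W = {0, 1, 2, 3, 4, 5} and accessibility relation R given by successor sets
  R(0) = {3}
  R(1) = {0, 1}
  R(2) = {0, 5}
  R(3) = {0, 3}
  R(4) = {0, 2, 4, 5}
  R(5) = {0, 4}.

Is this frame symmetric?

No

Symmetric: no — 1 R 0 but not 0 R 1.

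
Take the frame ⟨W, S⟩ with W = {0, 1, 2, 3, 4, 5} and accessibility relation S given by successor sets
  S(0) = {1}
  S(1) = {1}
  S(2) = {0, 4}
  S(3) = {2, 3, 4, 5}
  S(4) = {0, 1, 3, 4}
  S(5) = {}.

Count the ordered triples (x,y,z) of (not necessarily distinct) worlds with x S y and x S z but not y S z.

19

Enumerating: (2,0,0), (2,0,4), (3,2,2), (3,2,3), (3,2,5), (3,4,2), (3,4,5), (3,5,2), (3,5,3), (3,5,4), (3,5,5), (4,0,0), … and 7 more.
Total: 19.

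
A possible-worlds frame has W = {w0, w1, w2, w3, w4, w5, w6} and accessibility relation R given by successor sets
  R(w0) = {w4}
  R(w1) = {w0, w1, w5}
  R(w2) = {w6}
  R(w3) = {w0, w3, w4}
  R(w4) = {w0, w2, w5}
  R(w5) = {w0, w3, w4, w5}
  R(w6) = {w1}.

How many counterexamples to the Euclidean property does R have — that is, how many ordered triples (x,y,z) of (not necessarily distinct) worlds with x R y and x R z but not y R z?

23

Enumerating: (w0,w4,w4), (w1,w0,w0), (w1,w0,w1), (w1,w0,w5), (w1,w5,w1), (w2,w6,w6), (w3,w0,w0), (w3,w0,w3), (w3,w4,w3), (w3,w4,w4), (w4,w0,w0), (w4,w0,w2), … and 11 more.
Total: 23.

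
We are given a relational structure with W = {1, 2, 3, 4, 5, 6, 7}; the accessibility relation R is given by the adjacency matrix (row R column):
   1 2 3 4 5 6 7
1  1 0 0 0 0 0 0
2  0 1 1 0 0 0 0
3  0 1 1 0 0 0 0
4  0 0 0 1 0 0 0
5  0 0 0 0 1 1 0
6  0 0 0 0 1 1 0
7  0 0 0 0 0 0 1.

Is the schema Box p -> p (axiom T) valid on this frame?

Yes

The schema T characterises exactly the reflexive frames.
Reflexive: yes — every world is R-related to itself.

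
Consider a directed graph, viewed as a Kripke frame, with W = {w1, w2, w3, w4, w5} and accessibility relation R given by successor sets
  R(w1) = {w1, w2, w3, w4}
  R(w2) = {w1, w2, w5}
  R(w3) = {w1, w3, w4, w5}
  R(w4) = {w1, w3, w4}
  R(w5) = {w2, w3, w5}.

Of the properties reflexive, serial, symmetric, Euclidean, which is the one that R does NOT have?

Reflexive: yes — every world is R-related to itself.
Serial: yes — every world has a successor (e.g. w1 R w1).
Symmetric: yes — every pair in R has its reverse in R.
Euclidean: no — w1 R w2 and w1 R w3, but not w2 R w3.
Only Euclidean fails.

Euclidean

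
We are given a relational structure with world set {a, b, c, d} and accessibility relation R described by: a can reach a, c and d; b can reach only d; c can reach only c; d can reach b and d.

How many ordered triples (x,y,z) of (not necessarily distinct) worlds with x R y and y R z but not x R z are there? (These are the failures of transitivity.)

2

Enumerating: (a,d,b), (b,d,b).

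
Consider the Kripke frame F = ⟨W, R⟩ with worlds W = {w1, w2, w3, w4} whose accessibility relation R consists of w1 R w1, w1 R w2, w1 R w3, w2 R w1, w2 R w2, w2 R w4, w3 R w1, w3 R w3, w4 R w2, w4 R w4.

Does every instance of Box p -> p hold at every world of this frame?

Yes

The schema T characterises exactly the reflexive frames.
Reflexive: yes — every world is R-related to itself.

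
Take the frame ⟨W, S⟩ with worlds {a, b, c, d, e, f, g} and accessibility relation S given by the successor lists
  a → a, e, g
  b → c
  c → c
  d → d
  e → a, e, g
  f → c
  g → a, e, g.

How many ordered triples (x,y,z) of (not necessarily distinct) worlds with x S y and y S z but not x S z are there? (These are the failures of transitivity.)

0

S is transitive; there are no such tuples.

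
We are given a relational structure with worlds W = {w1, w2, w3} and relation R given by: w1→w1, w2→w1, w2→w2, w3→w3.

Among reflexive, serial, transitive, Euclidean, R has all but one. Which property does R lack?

Euclidean

Reflexive: yes — every world is R-related to itself.
Serial: yes — every world has a successor (e.g. w1 R w1).
Transitive: yes — every two-step R-path is closed by a direct edge.
Euclidean: no — w2 R w1 and w2 R w2, but not w1 R w2.
Only Euclidean fails.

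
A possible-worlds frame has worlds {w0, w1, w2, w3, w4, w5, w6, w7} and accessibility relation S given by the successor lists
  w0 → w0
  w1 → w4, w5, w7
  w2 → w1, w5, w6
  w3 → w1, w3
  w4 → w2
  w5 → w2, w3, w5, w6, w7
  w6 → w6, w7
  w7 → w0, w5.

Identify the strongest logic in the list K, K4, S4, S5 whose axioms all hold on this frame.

K

Transitive (axiom 4): no — w1 S w4 and w4 S w2, but not w1 S w2.
Reflexive (axiom T): no — w1 is not related to itself.
Euclidean (axiom 5): no — w1 S w4 and w1 S w5, but not w4 S w5.
So F validates K; K4 would additionally require S to be transitive. The strongest is K.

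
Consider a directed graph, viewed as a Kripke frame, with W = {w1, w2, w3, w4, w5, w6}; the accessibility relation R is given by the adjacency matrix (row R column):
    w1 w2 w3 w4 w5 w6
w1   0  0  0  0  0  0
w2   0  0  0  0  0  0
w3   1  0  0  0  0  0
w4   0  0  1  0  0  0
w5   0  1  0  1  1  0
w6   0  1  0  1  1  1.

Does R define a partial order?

Reflexive: no — w1 is not related to itself.
Transitive: no — w4 R w3 and w3 R w1, but not w4 R w1.
Antisymmetric: yes — no distinct pair is related both ways.
So R is not a partial order.

No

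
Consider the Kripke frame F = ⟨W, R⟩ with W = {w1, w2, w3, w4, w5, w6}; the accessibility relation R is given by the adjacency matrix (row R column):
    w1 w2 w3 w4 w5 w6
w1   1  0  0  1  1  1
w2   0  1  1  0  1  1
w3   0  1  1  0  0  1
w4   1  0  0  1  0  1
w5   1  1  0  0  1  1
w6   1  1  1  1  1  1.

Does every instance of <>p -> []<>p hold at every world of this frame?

No

Axiom 5 corresponds to the accessibility relation being Euclidean.
Euclidean: no — w1 R w4 and w1 R w5, but not w4 R w5.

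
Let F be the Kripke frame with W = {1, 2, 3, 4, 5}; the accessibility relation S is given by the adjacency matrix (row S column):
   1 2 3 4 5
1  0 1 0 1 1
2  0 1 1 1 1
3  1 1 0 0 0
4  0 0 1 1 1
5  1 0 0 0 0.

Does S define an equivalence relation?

Reflexive: no — 1 is not related to itself.
Symmetric: no — 1 S 2 but not 2 S 1.
Transitive: no — 1 S 2 and 2 S 3, but not 1 S 3.
So S is not an equivalence relation.

No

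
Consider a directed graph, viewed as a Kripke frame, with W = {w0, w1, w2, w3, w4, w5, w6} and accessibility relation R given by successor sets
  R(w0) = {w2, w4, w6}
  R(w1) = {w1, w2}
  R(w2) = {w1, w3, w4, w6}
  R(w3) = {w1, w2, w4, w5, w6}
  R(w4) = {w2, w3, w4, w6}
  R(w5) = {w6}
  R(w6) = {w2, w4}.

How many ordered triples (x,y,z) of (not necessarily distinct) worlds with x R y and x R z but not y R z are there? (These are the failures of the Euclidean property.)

31

Enumerating: (w0,w2,w2), (w0,w6,w6), (w1,w2,w2), (w2,w1,w3), (w2,w1,w4), (w2,w1,w6), (w2,w3,w3), (w2,w4,w1), (w2,w6,w1), (w2,w6,w3), (w2,w6,w6), (w3,w1,w4), … and 19 more.
Total: 31.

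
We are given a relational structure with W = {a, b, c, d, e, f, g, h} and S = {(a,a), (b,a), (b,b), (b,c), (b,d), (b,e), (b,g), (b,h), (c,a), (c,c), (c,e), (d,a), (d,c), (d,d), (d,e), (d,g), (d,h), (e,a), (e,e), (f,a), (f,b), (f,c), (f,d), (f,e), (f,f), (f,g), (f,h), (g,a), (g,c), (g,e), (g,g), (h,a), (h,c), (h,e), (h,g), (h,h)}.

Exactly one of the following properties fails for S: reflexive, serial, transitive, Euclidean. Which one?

Reflexive: yes — every world is S-related to itself.
Serial: yes — every world has a successor (e.g. a S a).
Transitive: yes — every two-step S-path is closed by a direct edge.
Euclidean: no — b S a and b S c, but not a S c.
Only Euclidean fails.

Euclidean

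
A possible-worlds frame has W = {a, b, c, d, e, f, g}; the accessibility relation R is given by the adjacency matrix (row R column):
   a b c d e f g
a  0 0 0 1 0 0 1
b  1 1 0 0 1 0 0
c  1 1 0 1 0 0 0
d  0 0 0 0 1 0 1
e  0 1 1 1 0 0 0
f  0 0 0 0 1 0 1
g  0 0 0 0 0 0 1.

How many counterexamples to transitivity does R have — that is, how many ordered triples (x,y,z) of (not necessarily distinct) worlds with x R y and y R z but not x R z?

Enumerating: (a,d,e), (b,a,d), (b,a,g), (b,e,c), (b,e,d), (c,a,g), (c,b,e), (c,d,e), (c,d,g), (d,e,b), (d,e,c), (d,e,d), … and 8 more.
Total: 20.

20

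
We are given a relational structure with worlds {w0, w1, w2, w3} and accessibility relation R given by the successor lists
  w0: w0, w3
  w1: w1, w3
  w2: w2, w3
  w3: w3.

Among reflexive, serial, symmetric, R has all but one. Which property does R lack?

Reflexive: yes — every world is R-related to itself.
Serial: yes — every world has a successor (e.g. w0 R w0).
Symmetric: no — w0 R w3 but not w3 R w0.
Only symmetric fails.

symmetric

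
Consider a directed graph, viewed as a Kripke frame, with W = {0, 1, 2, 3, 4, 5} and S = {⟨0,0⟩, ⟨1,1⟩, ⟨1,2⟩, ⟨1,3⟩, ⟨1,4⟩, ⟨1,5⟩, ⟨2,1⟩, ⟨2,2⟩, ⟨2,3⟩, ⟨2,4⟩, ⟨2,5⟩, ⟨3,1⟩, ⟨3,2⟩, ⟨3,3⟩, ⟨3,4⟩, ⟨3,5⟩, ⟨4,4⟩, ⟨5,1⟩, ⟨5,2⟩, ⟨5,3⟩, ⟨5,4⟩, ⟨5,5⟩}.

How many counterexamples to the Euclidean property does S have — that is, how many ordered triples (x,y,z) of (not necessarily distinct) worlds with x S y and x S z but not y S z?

Enumerating: (1,4,1), (1,4,2), (1,4,3), (1,4,5), (2,4,1), (2,4,2), (2,4,3), (2,4,5), (3,4,1), (3,4,2), (3,4,3), (3,4,5), (5,4,1), (5,4,2), (5,4,3), (5,4,5).

16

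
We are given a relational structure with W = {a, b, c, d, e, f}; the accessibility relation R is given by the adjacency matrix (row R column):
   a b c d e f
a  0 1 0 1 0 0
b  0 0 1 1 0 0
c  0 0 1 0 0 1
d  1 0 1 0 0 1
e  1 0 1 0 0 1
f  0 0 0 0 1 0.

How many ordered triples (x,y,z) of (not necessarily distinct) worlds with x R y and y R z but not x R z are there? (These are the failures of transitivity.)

Enumerating: (a,b,c), (a,d,a), (a,d,c), (a,d,f), (b,c,f), (b,d,a), (b,d,f), (c,f,e), (d,a,b), (d,a,d), (d,f,e), (e,a,b), (e,a,d), (e,f,e), (f,e,a), (f,e,c), (f,e,f).

17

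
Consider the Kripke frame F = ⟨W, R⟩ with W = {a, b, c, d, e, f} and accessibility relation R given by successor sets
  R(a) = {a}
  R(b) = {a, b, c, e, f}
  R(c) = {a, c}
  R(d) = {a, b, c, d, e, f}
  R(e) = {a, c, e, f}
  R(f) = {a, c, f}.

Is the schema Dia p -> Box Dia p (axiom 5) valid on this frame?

The schema 5 characterises exactly the Euclidean frames.
Euclidean: no — b R a and b R c, but not a R c.

No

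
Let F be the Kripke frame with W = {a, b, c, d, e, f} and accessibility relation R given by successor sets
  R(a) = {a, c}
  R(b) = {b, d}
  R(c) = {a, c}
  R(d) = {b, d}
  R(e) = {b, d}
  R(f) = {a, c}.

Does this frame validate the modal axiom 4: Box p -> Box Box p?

By correspondence theory, 4 is valid on a frame iff R is transitive.
Transitive: yes — every two-step R-path is closed by a direct edge.

Yes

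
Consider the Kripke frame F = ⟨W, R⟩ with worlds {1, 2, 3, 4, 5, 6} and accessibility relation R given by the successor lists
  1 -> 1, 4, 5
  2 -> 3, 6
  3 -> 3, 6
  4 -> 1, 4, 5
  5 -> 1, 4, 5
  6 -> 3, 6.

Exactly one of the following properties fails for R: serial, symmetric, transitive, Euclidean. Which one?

symmetric

Serial: yes — every world has a successor (e.g. 1 R 1).
Symmetric: no — 2 R 3 but not 3 R 2.
Transitive: yes — every two-step R-path is closed by a direct edge.
Euclidean: yes — any two successors of a common world are R-related.
Only symmetric fails.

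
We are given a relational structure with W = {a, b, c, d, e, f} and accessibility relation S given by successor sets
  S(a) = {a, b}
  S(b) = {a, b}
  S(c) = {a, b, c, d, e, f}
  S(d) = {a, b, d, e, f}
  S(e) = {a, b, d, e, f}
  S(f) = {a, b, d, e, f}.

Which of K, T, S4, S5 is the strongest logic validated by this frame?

Reflexive (axiom T): yes — every world is S-related to itself.
Transitive (axiom 4): yes — every two-step S-path is closed by a direct edge.
Euclidean (axiom 5): no — c S a and c S d, but not a S d.
So F validates K, T, S4; S5 would additionally require S to be Euclidean. The strongest is S4.

S4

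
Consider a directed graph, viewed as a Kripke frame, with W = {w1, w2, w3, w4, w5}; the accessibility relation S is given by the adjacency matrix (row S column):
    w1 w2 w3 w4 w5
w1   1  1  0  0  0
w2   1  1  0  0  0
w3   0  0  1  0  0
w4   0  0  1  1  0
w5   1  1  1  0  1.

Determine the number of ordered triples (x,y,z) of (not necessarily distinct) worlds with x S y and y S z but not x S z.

0

S is transitive; there are no such tuples.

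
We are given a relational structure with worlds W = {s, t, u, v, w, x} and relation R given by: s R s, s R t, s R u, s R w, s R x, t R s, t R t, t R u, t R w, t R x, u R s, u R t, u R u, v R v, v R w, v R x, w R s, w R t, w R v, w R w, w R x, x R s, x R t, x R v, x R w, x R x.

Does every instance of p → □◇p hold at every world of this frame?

Yes

Axiom B corresponds to the accessibility relation being symmetric.
Symmetric: yes — every pair in R has its reverse in R.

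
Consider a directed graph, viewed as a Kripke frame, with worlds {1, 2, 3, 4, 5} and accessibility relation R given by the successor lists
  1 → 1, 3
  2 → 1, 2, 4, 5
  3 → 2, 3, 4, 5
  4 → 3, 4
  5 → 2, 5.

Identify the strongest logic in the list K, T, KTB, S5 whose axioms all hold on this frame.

T

Reflexive (axiom T): yes — every world is R-related to itself.
Symmetric (axiom B): no — 1 R 3 but not 3 R 1.
Euclidean (axiom 5): no — 2 R 1 and 2 R 4, but not 1 R 4.
So F validates K, T; KTB would additionally require R to be symmetric. The strongest is T.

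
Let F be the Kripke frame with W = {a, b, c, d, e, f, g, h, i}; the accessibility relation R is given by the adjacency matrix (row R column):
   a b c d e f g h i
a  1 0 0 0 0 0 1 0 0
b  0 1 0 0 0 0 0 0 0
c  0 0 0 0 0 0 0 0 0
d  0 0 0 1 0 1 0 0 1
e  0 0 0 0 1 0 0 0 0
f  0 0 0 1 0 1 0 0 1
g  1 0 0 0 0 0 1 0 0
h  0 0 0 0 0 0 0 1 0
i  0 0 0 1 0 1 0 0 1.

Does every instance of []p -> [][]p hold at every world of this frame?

By correspondence theory, 4 is valid on a frame iff R is transitive.
Transitive: yes — every two-step R-path is closed by a direct edge.

Yes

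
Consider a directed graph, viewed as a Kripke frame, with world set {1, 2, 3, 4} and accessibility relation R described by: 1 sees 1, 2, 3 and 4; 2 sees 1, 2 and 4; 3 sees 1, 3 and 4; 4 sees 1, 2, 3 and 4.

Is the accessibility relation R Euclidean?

Euclidean: no — 1 R 2 and 1 R 3, but not 2 R 3.

No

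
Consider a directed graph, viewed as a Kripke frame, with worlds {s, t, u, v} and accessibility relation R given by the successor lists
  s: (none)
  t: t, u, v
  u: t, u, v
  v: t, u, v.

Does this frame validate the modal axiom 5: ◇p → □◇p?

Axiom 5 corresponds to the accessibility relation being Euclidean.
Euclidean: yes — any two successors of a common world are R-related.

Yes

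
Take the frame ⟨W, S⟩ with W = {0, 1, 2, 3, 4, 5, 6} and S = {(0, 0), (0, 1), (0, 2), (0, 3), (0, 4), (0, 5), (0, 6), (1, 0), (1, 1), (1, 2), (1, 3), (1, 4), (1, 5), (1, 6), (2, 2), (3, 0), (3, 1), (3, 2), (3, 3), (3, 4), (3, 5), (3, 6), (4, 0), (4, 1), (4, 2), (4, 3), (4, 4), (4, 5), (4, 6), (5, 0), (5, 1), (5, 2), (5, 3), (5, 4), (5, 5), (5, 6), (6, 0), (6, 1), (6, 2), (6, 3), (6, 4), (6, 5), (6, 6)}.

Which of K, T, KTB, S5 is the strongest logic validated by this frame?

T

Reflexive (axiom T): yes — every world is S-related to itself.
Symmetric (axiom B): no — 0 S 2 but not 2 S 0.
Euclidean (axiom 5): no — 0 S 2 and 0 S 1, but not 2 S 1.
So F validates K, T; KTB would additionally require S to be symmetric. The strongest is T.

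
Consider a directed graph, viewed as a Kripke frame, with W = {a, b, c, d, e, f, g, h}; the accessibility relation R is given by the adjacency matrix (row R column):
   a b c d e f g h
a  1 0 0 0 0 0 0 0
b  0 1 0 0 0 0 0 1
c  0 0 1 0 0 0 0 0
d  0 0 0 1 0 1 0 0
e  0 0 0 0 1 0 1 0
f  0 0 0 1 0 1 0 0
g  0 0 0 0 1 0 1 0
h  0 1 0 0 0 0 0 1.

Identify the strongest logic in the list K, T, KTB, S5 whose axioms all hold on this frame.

S5

Reflexive (axiom T): yes — every world is R-related to itself.
Symmetric (axiom B): yes — every pair in R has its reverse in R.
Euclidean (axiom 5): yes — any two successors of a common world are R-related.
So F validates K, T, KTB, S5. The strongest is S5.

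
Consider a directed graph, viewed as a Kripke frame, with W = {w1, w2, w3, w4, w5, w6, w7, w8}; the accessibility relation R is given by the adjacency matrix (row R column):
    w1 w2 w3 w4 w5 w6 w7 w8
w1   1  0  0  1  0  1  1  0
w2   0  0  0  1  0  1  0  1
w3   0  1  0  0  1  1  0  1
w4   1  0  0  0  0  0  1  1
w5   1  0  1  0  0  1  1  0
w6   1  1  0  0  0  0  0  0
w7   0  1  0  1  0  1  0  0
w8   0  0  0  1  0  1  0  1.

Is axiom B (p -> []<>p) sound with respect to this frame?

Axiom B corresponds to the accessibility relation being symmetric.
Symmetric: no — w1 R w7 but not w7 R w1.

No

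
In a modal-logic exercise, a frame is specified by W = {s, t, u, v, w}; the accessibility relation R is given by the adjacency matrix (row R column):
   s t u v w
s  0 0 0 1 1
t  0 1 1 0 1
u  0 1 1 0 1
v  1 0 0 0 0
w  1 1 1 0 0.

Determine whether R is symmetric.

Symmetric: yes — every pair in R has its reverse in R.

Yes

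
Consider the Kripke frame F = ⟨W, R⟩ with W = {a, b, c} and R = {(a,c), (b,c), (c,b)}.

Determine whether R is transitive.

No

Transitive: no — a R c and c R b, but not a R b.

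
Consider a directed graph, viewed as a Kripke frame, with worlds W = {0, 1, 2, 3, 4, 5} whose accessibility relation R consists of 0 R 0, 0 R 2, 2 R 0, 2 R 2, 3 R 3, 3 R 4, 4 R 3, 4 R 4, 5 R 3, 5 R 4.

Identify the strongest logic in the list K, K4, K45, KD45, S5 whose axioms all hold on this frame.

K45

Transitive (axiom 4): yes — every two-step R-path is closed by a direct edge.
Euclidean (axiom 5): yes — any two successors of a common world are R-related.
Serial (axiom D): no — 1 has no R-successor.
Reflexive (axiom T): no — 1 is not related to itself.
So F validates K, K4, K45; KD45 would additionally require R to be serial. The strongest is K45.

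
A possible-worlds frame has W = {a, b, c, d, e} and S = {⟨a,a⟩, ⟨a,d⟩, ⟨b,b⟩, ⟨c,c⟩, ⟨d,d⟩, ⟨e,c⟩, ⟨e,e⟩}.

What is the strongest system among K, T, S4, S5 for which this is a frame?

Reflexive (axiom T): yes — every world is S-related to itself.
Transitive (axiom 4): yes — every two-step S-path is closed by a direct edge.
Euclidean (axiom 5): no — a S d and a S a, but not d S a.
So F validates K, T, S4; S5 would additionally require S to be Euclidean. The strongest is S4.

S4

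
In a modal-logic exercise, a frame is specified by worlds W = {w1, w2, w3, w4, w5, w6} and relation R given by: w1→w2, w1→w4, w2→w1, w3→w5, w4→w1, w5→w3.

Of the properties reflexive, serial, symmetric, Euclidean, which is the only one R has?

symmetric

Reflexive: no — w1 is not related to itself.
Serial: no — w6 has no R-successor.
Symmetric: yes — every pair in R has its reverse in R.
Euclidean: no — w1 R w2 and w1 R w4, but not w2 R w4.
Only symmetric holds.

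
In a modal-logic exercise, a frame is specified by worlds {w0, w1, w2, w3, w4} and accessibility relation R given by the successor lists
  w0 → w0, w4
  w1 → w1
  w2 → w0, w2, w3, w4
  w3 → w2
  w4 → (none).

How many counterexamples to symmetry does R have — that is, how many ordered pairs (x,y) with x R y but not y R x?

3

Enumerating: (w0,w4), (w2,w0), (w2,w4).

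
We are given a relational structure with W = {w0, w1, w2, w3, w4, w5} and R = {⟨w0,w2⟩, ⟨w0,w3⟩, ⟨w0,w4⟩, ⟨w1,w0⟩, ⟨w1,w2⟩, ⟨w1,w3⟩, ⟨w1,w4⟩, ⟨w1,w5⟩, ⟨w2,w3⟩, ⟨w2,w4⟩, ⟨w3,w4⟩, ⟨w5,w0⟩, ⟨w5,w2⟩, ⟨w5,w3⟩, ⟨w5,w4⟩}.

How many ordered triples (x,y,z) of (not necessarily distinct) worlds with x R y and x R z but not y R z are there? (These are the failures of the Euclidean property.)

Enumerating: (w0,w2,w2), (w0,w3,w2), (w0,w3,w3), (w0,w4,w2), (w0,w4,w3), (w0,w4,w4), (w1,w0,w0), (w1,w0,w5), (w1,w2,w0), (w1,w2,w2), (w1,w2,w5), (w1,w3,w0), … and 23 more.
Total: 35.

35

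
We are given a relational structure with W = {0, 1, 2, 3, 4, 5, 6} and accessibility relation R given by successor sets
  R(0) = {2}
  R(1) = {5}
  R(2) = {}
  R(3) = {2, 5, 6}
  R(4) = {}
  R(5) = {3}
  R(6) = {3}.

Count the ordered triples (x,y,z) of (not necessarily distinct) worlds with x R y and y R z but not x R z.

9

Enumerating: (1,5,3), (3,5,3), (3,6,3), (5,3,2), (5,3,5), (5,3,6), (6,3,2), (6,3,5), (6,3,6).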